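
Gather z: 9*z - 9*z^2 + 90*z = -9*z^2 + 99*z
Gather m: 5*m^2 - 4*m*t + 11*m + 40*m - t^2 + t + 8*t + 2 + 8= 5*m^2 + m*(51 - 4*t) - t^2 + 9*t + 10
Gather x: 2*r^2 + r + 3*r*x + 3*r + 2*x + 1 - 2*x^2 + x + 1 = 2*r^2 + 4*r - 2*x^2 + x*(3*r + 3) + 2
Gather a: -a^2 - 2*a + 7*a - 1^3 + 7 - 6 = -a^2 + 5*a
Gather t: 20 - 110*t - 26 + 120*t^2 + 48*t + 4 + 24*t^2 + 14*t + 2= 144*t^2 - 48*t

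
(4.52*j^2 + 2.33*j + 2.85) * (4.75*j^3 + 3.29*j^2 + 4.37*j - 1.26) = 21.47*j^5 + 25.9383*j^4 + 40.9556*j^3 + 13.8634*j^2 + 9.5187*j - 3.591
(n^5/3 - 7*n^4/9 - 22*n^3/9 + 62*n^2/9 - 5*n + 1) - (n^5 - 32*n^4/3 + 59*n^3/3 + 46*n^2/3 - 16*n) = -2*n^5/3 + 89*n^4/9 - 199*n^3/9 - 76*n^2/9 + 11*n + 1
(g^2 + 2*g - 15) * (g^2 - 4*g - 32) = g^4 - 2*g^3 - 55*g^2 - 4*g + 480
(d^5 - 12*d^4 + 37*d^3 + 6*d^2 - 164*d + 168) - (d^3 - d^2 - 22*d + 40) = d^5 - 12*d^4 + 36*d^3 + 7*d^2 - 142*d + 128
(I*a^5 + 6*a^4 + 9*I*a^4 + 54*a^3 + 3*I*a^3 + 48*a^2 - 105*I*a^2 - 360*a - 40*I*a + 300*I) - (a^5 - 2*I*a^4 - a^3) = -a^5 + I*a^5 + 6*a^4 + 11*I*a^4 + 55*a^3 + 3*I*a^3 + 48*a^2 - 105*I*a^2 - 360*a - 40*I*a + 300*I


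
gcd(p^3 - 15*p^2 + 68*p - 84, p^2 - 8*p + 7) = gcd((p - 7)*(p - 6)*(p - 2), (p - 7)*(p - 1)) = p - 7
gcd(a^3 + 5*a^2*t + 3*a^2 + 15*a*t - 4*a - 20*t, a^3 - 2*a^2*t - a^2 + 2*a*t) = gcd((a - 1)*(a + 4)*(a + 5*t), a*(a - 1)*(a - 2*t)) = a - 1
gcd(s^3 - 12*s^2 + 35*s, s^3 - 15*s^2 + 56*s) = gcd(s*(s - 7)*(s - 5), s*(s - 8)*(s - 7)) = s^2 - 7*s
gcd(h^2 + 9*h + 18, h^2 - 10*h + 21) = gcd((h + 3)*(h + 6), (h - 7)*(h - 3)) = 1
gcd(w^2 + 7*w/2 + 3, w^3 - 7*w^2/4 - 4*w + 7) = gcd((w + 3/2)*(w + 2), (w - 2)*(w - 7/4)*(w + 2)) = w + 2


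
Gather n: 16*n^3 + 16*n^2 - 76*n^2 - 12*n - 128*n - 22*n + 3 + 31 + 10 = 16*n^3 - 60*n^2 - 162*n + 44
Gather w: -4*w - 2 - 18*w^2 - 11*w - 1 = -18*w^2 - 15*w - 3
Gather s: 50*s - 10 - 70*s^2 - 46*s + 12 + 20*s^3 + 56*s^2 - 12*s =20*s^3 - 14*s^2 - 8*s + 2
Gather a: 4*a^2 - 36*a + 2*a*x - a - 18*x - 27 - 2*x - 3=4*a^2 + a*(2*x - 37) - 20*x - 30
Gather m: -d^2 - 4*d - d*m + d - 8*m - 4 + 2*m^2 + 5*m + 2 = -d^2 - 3*d + 2*m^2 + m*(-d - 3) - 2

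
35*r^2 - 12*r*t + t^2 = (-7*r + t)*(-5*r + t)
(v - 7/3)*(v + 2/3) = v^2 - 5*v/3 - 14/9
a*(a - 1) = a^2 - a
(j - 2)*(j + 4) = j^2 + 2*j - 8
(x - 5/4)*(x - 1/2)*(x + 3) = x^3 + 5*x^2/4 - 37*x/8 + 15/8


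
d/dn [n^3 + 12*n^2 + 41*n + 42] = 3*n^2 + 24*n + 41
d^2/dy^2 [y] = 0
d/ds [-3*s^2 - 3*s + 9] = -6*s - 3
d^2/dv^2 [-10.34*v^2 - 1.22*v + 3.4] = -20.6800000000000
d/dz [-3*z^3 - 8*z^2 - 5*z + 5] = -9*z^2 - 16*z - 5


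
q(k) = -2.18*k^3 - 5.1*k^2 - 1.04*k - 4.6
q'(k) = -6.54*k^2 - 10.2*k - 1.04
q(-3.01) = 11.77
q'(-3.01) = -29.59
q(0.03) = -4.64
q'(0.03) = -1.35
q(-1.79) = -6.58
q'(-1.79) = -3.74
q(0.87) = -10.80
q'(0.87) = -14.86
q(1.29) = -19.11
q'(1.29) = -25.08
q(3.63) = -179.85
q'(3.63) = -124.24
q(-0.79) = -5.89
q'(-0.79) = 2.94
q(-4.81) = 125.01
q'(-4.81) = -103.29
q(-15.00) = 6221.00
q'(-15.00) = -1319.54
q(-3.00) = 11.48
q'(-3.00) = -29.30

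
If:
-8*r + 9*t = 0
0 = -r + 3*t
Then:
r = 0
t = 0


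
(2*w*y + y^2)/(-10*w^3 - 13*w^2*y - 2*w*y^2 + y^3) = y/(-5*w^2 - 4*w*y + y^2)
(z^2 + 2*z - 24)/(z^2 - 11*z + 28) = (z + 6)/(z - 7)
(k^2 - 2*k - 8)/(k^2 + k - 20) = (k + 2)/(k + 5)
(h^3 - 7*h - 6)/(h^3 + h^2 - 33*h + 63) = (h^2 + 3*h + 2)/(h^2 + 4*h - 21)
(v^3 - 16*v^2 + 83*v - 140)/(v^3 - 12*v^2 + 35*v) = (v - 4)/v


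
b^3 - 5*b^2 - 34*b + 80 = (b - 8)*(b - 2)*(b + 5)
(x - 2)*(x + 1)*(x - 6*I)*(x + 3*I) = x^4 - x^3 - 3*I*x^3 + 16*x^2 + 3*I*x^2 - 18*x + 6*I*x - 36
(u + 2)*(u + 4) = u^2 + 6*u + 8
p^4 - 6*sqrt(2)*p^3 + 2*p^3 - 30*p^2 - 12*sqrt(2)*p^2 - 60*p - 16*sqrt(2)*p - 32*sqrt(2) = (p + 2)*(p - 8*sqrt(2))*(p + sqrt(2))^2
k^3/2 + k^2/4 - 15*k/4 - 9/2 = (k/2 + 1)*(k - 3)*(k + 3/2)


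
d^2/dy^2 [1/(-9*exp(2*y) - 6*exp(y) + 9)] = 2*(-4*(3*exp(y) + 1)^2*exp(y) + (6*exp(y) + 1)*(3*exp(2*y) + 2*exp(y) - 3))*exp(y)/(3*(3*exp(2*y) + 2*exp(y) - 3)^3)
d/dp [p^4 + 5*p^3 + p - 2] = 4*p^3 + 15*p^2 + 1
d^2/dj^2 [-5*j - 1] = 0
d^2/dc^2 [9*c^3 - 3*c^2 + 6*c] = 54*c - 6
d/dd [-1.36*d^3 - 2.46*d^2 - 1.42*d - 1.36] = -4.08*d^2 - 4.92*d - 1.42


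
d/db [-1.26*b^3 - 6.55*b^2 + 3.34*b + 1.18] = -3.78*b^2 - 13.1*b + 3.34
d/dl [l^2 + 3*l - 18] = 2*l + 3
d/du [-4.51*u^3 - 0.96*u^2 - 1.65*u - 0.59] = -13.53*u^2 - 1.92*u - 1.65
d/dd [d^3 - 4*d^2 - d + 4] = 3*d^2 - 8*d - 1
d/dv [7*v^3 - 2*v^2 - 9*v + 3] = 21*v^2 - 4*v - 9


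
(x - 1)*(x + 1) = x^2 - 1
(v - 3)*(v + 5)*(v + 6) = v^3 + 8*v^2 - 3*v - 90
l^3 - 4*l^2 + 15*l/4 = l*(l - 5/2)*(l - 3/2)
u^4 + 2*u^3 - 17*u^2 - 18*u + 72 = (u - 3)*(u - 2)*(u + 3)*(u + 4)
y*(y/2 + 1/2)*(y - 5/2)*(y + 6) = y^4/2 + 9*y^3/4 - 23*y^2/4 - 15*y/2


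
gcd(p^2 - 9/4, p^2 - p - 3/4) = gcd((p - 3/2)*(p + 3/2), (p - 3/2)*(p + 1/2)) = p - 3/2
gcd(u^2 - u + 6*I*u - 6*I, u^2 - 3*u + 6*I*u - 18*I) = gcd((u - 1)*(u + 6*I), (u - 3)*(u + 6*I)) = u + 6*I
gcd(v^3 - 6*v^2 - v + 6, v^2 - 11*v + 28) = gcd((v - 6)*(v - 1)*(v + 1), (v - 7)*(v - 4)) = 1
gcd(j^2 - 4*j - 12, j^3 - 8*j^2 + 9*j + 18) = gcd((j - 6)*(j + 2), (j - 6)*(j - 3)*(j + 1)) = j - 6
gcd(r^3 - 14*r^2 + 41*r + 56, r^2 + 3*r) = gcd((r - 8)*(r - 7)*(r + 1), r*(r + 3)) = 1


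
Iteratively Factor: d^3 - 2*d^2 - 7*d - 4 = (d - 4)*(d^2 + 2*d + 1) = (d - 4)*(d + 1)*(d + 1)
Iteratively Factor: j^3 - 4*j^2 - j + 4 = (j + 1)*(j^2 - 5*j + 4) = (j - 4)*(j + 1)*(j - 1)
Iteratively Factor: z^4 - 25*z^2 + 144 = (z - 3)*(z^3 + 3*z^2 - 16*z - 48) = (z - 3)*(z + 4)*(z^2 - z - 12) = (z - 3)*(z + 3)*(z + 4)*(z - 4)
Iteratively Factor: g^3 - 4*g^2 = (g - 4)*(g^2) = g*(g - 4)*(g)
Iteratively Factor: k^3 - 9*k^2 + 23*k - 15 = (k - 3)*(k^2 - 6*k + 5) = (k - 3)*(k - 1)*(k - 5)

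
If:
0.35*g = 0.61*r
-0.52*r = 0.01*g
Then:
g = 0.00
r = 0.00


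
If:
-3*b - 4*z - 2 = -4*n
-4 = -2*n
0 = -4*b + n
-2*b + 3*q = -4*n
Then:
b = 1/2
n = 2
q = -7/3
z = 9/8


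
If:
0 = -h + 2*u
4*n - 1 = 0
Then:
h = 2*u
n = 1/4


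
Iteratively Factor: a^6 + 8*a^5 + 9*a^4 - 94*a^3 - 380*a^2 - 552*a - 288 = (a - 4)*(a^5 + 12*a^4 + 57*a^3 + 134*a^2 + 156*a + 72) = (a - 4)*(a + 2)*(a^4 + 10*a^3 + 37*a^2 + 60*a + 36) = (a - 4)*(a + 2)^2*(a^3 + 8*a^2 + 21*a + 18) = (a - 4)*(a + 2)^2*(a + 3)*(a^2 + 5*a + 6) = (a - 4)*(a + 2)^2*(a + 3)^2*(a + 2)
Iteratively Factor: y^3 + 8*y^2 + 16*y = (y + 4)*(y^2 + 4*y) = y*(y + 4)*(y + 4)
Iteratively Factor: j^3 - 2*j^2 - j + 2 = (j - 1)*(j^2 - j - 2) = (j - 1)*(j + 1)*(j - 2)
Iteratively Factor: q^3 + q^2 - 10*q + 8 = (q - 2)*(q^2 + 3*q - 4) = (q - 2)*(q + 4)*(q - 1)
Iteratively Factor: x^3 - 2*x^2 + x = (x - 1)*(x^2 - x) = x*(x - 1)*(x - 1)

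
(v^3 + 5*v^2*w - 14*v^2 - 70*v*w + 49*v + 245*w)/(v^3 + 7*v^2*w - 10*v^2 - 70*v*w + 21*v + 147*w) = (v^2 + 5*v*w - 7*v - 35*w)/(v^2 + 7*v*w - 3*v - 21*w)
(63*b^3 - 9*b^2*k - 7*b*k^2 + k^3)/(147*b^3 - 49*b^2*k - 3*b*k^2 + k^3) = (3*b + k)/(7*b + k)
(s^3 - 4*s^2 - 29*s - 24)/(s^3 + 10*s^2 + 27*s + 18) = (s - 8)/(s + 6)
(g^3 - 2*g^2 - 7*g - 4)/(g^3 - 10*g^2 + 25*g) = (g^3 - 2*g^2 - 7*g - 4)/(g*(g^2 - 10*g + 25))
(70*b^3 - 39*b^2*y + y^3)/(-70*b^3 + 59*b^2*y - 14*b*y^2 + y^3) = (7*b + y)/(-7*b + y)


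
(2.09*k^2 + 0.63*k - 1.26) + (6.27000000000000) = 2.09*k^2 + 0.63*k + 5.01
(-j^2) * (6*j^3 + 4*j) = -6*j^5 - 4*j^3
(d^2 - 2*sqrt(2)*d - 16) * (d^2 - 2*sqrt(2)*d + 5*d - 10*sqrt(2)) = d^4 - 4*sqrt(2)*d^3 + 5*d^3 - 20*sqrt(2)*d^2 - 8*d^2 - 40*d + 32*sqrt(2)*d + 160*sqrt(2)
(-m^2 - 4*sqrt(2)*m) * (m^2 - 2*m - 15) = -m^4 - 4*sqrt(2)*m^3 + 2*m^3 + 8*sqrt(2)*m^2 + 15*m^2 + 60*sqrt(2)*m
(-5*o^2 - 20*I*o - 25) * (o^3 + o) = -5*o^5 - 20*I*o^4 - 30*o^3 - 20*I*o^2 - 25*o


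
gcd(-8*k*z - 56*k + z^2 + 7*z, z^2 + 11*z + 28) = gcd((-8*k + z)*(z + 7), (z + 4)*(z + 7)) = z + 7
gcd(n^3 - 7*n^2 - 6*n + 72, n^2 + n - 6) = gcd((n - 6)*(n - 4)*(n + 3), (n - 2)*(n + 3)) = n + 3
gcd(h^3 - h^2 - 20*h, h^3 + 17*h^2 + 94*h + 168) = h + 4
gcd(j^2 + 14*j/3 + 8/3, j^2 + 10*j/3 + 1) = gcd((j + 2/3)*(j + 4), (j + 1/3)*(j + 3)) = 1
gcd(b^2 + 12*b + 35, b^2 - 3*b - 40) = b + 5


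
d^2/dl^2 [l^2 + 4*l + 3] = 2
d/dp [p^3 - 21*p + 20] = 3*p^2 - 21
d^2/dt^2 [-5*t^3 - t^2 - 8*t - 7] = -30*t - 2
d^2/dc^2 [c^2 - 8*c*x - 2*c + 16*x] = 2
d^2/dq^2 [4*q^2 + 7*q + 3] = 8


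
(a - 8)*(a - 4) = a^2 - 12*a + 32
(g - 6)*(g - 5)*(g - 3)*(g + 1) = g^4 - 13*g^3 + 49*g^2 - 27*g - 90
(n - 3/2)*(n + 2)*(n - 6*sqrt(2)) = n^3 - 6*sqrt(2)*n^2 + n^2/2 - 3*sqrt(2)*n - 3*n + 18*sqrt(2)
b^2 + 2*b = b*(b + 2)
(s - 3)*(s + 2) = s^2 - s - 6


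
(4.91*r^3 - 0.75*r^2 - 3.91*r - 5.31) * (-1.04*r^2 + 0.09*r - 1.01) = -5.1064*r^5 + 1.2219*r^4 - 0.960199999999999*r^3 + 5.928*r^2 + 3.4712*r + 5.3631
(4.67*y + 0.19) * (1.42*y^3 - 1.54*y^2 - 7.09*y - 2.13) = 6.6314*y^4 - 6.922*y^3 - 33.4029*y^2 - 11.2942*y - 0.4047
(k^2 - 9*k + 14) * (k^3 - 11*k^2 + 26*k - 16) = k^5 - 20*k^4 + 139*k^3 - 404*k^2 + 508*k - 224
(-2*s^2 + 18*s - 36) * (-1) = 2*s^2 - 18*s + 36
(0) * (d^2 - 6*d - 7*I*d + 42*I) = 0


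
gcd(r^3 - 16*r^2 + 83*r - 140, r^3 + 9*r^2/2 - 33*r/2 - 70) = r - 4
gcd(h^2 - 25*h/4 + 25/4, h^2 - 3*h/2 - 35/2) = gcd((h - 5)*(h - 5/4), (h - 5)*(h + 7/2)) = h - 5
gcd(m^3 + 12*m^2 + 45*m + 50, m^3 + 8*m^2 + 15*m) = m + 5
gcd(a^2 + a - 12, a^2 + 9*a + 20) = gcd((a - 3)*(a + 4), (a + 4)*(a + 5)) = a + 4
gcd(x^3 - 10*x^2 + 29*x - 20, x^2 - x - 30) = 1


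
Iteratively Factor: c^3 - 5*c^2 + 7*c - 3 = (c - 1)*(c^2 - 4*c + 3) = (c - 1)^2*(c - 3)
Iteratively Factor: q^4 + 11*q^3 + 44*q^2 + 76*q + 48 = (q + 2)*(q^3 + 9*q^2 + 26*q + 24) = (q + 2)^2*(q^2 + 7*q + 12) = (q + 2)^2*(q + 3)*(q + 4)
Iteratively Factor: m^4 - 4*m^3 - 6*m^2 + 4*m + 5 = (m + 1)*(m^3 - 5*m^2 - m + 5) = (m + 1)^2*(m^2 - 6*m + 5) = (m - 1)*(m + 1)^2*(m - 5)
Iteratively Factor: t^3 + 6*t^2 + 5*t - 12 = (t - 1)*(t^2 + 7*t + 12) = (t - 1)*(t + 3)*(t + 4)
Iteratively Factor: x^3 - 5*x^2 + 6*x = (x - 3)*(x^2 - 2*x) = x*(x - 3)*(x - 2)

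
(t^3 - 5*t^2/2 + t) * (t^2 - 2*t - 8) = t^5 - 9*t^4/2 - 2*t^3 + 18*t^2 - 8*t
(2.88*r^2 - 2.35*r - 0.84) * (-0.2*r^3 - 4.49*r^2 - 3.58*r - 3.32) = -0.576*r^5 - 12.4612*r^4 + 0.4091*r^3 + 2.623*r^2 + 10.8092*r + 2.7888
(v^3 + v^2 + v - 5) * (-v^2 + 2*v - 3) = -v^5 + v^4 - 2*v^3 + 4*v^2 - 13*v + 15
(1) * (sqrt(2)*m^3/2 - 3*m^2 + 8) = sqrt(2)*m^3/2 - 3*m^2 + 8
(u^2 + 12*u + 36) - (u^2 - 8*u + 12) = 20*u + 24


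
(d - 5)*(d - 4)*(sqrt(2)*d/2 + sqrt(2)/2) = sqrt(2)*d^3/2 - 4*sqrt(2)*d^2 + 11*sqrt(2)*d/2 + 10*sqrt(2)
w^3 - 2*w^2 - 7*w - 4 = (w - 4)*(w + 1)^2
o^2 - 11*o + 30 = (o - 6)*(o - 5)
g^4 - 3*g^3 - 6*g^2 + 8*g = g*(g - 4)*(g - 1)*(g + 2)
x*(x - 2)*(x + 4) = x^3 + 2*x^2 - 8*x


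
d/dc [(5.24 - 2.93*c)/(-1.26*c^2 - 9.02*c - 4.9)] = (-3.6918*c^2 + 13.2048*c + 61.6218)/(1.5876*c^4 + 22.7304*c^3 + 93.7084*c^2 + 88.396*c + 24.01)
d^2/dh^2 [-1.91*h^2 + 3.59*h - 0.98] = -3.82000000000000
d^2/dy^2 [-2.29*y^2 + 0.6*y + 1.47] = -4.58000000000000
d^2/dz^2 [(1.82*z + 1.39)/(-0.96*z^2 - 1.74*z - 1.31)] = (-(1.82*z + 1.39)*(1.92*z + 1.74)*(3.84*z + 3.48) + (10.4832*z + 9.0024)*(0.96*z^2 + 1.74*z + 1.31))/(0.96*z^2 + 1.74*z + 1.31)^3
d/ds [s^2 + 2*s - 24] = 2*s + 2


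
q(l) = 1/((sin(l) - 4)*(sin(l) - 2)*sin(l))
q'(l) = -cos(l)/((sin(l) - 4)*(sin(l) - 2)*sin(l)^2) - cos(l)/((sin(l) - 4)*(sin(l) - 2)^2*sin(l)) - cos(l)/((sin(l) - 4)^2*(sin(l) - 2)*sin(l))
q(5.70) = -0.16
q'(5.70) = -0.32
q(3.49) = -0.29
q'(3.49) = 0.97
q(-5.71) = 0.37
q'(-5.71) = -0.27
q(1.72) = 0.33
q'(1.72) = -0.02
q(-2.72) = -0.23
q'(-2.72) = 0.65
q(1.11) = 0.33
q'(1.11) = 0.02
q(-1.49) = -0.07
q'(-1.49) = -0.01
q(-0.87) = -0.10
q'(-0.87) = -0.12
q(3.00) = 0.99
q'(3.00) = 6.15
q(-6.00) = 0.56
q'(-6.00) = -1.46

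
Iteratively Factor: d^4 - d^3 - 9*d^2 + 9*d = (d - 1)*(d^3 - 9*d) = (d - 3)*(d - 1)*(d^2 + 3*d) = d*(d - 3)*(d - 1)*(d + 3)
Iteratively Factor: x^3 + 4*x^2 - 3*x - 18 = (x - 2)*(x^2 + 6*x + 9) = (x - 2)*(x + 3)*(x + 3)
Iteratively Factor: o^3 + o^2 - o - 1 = (o + 1)*(o^2 - 1) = (o + 1)^2*(o - 1)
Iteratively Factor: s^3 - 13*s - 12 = (s + 3)*(s^2 - 3*s - 4) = (s + 1)*(s + 3)*(s - 4)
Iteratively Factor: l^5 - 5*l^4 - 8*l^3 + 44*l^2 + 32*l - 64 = (l + 2)*(l^4 - 7*l^3 + 6*l^2 + 32*l - 32) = (l + 2)^2*(l^3 - 9*l^2 + 24*l - 16) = (l - 4)*(l + 2)^2*(l^2 - 5*l + 4) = (l - 4)^2*(l + 2)^2*(l - 1)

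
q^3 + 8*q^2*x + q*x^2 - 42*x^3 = (q - 2*x)*(q + 3*x)*(q + 7*x)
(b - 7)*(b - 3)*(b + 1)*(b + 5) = b^4 - 4*b^3 - 34*b^2 + 76*b + 105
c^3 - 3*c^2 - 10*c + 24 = (c - 4)*(c - 2)*(c + 3)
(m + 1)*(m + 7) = m^2 + 8*m + 7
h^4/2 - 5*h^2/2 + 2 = (h/2 + 1/2)*(h - 2)*(h - 1)*(h + 2)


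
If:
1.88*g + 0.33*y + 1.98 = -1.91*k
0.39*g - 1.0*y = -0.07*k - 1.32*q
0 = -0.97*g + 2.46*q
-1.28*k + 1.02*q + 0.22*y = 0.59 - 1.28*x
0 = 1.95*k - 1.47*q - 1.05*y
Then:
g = -0.53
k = -0.43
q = -0.21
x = 0.28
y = -0.51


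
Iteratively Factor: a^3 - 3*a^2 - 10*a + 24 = (a - 2)*(a^2 - a - 12) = (a - 2)*(a + 3)*(a - 4)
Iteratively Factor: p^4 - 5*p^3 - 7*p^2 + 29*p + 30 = (p - 3)*(p^3 - 2*p^2 - 13*p - 10) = (p - 3)*(p + 2)*(p^2 - 4*p - 5) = (p - 3)*(p + 1)*(p + 2)*(p - 5)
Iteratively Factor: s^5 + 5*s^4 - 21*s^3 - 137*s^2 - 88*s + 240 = (s + 4)*(s^4 + s^3 - 25*s^2 - 37*s + 60) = (s - 1)*(s + 4)*(s^3 + 2*s^2 - 23*s - 60) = (s - 1)*(s + 3)*(s + 4)*(s^2 - s - 20) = (s - 1)*(s + 3)*(s + 4)^2*(s - 5)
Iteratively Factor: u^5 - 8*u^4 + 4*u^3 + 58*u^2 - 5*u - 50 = (u - 5)*(u^4 - 3*u^3 - 11*u^2 + 3*u + 10) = (u - 5)*(u + 1)*(u^3 - 4*u^2 - 7*u + 10) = (u - 5)*(u - 1)*(u + 1)*(u^2 - 3*u - 10) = (u - 5)^2*(u - 1)*(u + 1)*(u + 2)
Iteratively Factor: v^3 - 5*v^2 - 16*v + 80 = (v + 4)*(v^2 - 9*v + 20) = (v - 4)*(v + 4)*(v - 5)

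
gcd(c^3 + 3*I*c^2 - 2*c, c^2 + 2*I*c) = c^2 + 2*I*c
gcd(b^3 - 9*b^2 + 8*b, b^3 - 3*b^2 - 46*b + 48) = b^2 - 9*b + 8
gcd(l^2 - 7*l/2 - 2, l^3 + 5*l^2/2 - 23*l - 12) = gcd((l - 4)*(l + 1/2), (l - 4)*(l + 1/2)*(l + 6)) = l^2 - 7*l/2 - 2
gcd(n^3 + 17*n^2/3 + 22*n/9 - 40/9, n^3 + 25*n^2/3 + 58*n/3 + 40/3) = n^2 + 19*n/3 + 20/3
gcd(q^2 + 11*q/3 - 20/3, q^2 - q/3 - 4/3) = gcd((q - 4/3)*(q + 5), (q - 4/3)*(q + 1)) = q - 4/3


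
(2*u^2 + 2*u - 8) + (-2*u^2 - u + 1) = u - 7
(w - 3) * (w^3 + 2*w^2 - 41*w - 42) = w^4 - w^3 - 47*w^2 + 81*w + 126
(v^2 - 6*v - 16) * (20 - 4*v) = -4*v^3 + 44*v^2 - 56*v - 320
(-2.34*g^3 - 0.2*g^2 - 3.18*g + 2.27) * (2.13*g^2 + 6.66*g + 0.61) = -4.9842*g^5 - 16.0104*g^4 - 9.5328*g^3 - 16.4657*g^2 + 13.1784*g + 1.3847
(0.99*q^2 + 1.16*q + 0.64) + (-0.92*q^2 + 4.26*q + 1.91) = 0.07*q^2 + 5.42*q + 2.55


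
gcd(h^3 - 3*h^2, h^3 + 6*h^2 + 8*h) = h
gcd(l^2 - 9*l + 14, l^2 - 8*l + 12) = l - 2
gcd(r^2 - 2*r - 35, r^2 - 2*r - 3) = 1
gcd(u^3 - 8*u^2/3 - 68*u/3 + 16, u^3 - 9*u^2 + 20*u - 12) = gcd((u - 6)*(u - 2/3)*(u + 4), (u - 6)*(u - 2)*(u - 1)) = u - 6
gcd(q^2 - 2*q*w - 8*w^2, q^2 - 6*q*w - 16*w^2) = q + 2*w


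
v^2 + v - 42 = (v - 6)*(v + 7)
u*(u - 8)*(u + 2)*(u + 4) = u^4 - 2*u^3 - 40*u^2 - 64*u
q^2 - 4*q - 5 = (q - 5)*(q + 1)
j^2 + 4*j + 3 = (j + 1)*(j + 3)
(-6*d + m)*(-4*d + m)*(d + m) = 24*d^3 + 14*d^2*m - 9*d*m^2 + m^3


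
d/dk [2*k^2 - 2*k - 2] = 4*k - 2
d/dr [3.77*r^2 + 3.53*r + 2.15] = 7.54*r + 3.53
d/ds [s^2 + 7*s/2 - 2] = 2*s + 7/2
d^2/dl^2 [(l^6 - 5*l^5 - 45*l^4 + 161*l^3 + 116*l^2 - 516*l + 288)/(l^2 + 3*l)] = 6*(2*l^8 + 10*l^7 - 25*l^6 - 225*l^5 - 405*l^4 + 195*l^3 + 288*l^2 + 864*l + 864)/(l^3*(l^3 + 9*l^2 + 27*l + 27))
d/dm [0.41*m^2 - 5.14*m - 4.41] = 0.82*m - 5.14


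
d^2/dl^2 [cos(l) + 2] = -cos(l)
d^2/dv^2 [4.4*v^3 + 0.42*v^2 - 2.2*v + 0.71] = 26.4*v + 0.84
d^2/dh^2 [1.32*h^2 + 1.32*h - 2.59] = 2.64000000000000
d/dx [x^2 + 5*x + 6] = 2*x + 5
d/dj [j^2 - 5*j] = 2*j - 5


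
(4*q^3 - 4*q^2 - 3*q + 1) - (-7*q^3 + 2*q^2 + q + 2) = 11*q^3 - 6*q^2 - 4*q - 1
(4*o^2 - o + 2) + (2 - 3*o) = 4*o^2 - 4*o + 4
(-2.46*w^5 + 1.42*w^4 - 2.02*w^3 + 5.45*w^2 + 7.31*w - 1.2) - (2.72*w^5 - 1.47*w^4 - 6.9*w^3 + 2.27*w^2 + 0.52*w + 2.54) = -5.18*w^5 + 2.89*w^4 + 4.88*w^3 + 3.18*w^2 + 6.79*w - 3.74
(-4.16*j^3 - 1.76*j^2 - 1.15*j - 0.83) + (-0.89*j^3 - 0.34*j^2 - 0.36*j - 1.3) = -5.05*j^3 - 2.1*j^2 - 1.51*j - 2.13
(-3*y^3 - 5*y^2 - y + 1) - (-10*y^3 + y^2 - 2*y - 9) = 7*y^3 - 6*y^2 + y + 10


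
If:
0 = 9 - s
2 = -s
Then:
No Solution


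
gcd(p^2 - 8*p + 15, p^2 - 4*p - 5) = p - 5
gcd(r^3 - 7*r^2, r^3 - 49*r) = r^2 - 7*r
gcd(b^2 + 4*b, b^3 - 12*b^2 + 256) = b + 4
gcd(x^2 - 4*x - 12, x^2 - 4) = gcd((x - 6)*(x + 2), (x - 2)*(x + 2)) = x + 2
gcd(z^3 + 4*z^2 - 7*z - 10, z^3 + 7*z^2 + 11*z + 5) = z^2 + 6*z + 5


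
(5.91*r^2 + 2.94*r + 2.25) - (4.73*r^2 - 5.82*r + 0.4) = 1.18*r^2 + 8.76*r + 1.85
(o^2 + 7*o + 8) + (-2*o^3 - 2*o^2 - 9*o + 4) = -2*o^3 - o^2 - 2*o + 12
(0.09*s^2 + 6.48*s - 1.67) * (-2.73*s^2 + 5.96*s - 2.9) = -0.2457*s^4 - 17.154*s^3 + 42.9189*s^2 - 28.7452*s + 4.843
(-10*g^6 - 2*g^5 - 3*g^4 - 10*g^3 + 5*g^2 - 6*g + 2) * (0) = 0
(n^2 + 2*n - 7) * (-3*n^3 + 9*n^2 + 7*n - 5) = -3*n^5 + 3*n^4 + 46*n^3 - 54*n^2 - 59*n + 35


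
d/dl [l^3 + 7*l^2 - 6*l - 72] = 3*l^2 + 14*l - 6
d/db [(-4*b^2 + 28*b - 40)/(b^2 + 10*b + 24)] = 4*(-17*b^2 - 28*b + 268)/(b^4 + 20*b^3 + 148*b^2 + 480*b + 576)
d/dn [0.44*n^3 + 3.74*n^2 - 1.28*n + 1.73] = 1.32*n^2 + 7.48*n - 1.28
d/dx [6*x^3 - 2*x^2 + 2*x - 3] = 18*x^2 - 4*x + 2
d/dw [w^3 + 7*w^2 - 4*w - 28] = 3*w^2 + 14*w - 4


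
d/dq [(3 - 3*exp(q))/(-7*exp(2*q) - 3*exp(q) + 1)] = 3*((1 - exp(q))*(14*exp(q) + 3) + 7*exp(2*q) + 3*exp(q) - 1)*exp(q)/(7*exp(2*q) + 3*exp(q) - 1)^2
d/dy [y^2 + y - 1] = 2*y + 1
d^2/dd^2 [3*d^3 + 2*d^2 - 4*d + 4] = 18*d + 4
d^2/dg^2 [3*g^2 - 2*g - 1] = 6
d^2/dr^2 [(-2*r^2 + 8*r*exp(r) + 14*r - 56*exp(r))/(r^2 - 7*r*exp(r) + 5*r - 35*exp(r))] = 2*((-(7*r*exp(r) + 49*exp(r) - 2)*(r^2 - 4*r*exp(r) - 7*r + 28*exp(r)) + 2*(4*r*exp(r) - 2*r - 24*exp(r) + 7)*(7*r*exp(r) - 2*r + 42*exp(r) - 5))*(r^2 - 7*r*exp(r) + 5*r - 35*exp(r)) + 2*(2*r*exp(r) - 10*exp(r) - 1)*(r^2 - 7*r*exp(r) + 5*r - 35*exp(r))^2 - 2*(r^2 - 4*r*exp(r) - 7*r + 28*exp(r))*(7*r*exp(r) - 2*r + 42*exp(r) - 5)^2)/(r^2 - 7*r*exp(r) + 5*r - 35*exp(r))^3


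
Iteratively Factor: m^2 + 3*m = (m + 3)*(m)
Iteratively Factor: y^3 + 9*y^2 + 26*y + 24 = (y + 2)*(y^2 + 7*y + 12) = (y + 2)*(y + 4)*(y + 3)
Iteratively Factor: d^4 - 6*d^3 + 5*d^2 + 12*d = (d - 3)*(d^3 - 3*d^2 - 4*d) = d*(d - 3)*(d^2 - 3*d - 4) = d*(d - 3)*(d + 1)*(d - 4)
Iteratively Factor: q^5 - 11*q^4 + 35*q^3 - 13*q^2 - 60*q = (q)*(q^4 - 11*q^3 + 35*q^2 - 13*q - 60) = q*(q + 1)*(q^3 - 12*q^2 + 47*q - 60) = q*(q - 3)*(q + 1)*(q^2 - 9*q + 20) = q*(q - 4)*(q - 3)*(q + 1)*(q - 5)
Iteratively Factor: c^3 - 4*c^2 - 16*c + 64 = (c - 4)*(c^2 - 16) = (c - 4)^2*(c + 4)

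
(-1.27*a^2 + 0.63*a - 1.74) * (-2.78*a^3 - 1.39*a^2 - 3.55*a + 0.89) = 3.5306*a^5 + 0.0139*a^4 + 8.47*a^3 - 0.9482*a^2 + 6.7377*a - 1.5486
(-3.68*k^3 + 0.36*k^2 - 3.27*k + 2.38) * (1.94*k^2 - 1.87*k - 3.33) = -7.1392*k^5 + 7.58*k^4 + 5.2374*k^3 + 9.5333*k^2 + 6.4385*k - 7.9254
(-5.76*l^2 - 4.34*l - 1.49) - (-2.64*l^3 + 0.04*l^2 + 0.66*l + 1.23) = 2.64*l^3 - 5.8*l^2 - 5.0*l - 2.72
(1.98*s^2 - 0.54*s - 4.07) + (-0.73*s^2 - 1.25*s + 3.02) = 1.25*s^2 - 1.79*s - 1.05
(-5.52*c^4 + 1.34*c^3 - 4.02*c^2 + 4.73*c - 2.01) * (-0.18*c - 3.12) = 0.9936*c^5 + 16.9812*c^4 - 3.4572*c^3 + 11.691*c^2 - 14.3958*c + 6.2712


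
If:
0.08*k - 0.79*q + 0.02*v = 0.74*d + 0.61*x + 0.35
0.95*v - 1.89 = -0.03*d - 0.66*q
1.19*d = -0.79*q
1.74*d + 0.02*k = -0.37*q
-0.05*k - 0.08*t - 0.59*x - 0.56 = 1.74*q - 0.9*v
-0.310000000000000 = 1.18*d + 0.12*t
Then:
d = -0.15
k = 9.01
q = 0.23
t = -1.08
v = 1.83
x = 0.56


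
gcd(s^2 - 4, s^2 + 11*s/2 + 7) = s + 2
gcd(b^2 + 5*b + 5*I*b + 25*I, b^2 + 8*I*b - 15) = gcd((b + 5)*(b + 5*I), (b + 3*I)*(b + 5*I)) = b + 5*I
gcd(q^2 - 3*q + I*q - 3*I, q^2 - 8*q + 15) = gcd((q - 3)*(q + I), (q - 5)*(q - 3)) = q - 3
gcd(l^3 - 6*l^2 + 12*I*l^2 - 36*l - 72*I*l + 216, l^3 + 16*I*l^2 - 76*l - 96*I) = l + 6*I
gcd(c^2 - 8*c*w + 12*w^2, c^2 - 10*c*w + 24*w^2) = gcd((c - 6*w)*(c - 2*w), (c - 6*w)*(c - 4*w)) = -c + 6*w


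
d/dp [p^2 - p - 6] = 2*p - 1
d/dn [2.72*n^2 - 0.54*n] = 5.44*n - 0.54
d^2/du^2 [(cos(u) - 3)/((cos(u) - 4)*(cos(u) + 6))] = (14*(1 - cos(u)^2)^2 - cos(u)^5 - 124*cos(u)^3 + 262*cos(u)^2 - 324*cos(u) - 86)/((cos(u) - 4)^3*(cos(u) + 6)^3)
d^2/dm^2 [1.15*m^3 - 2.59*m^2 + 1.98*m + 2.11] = 6.9*m - 5.18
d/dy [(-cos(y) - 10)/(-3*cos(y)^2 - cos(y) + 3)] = (-3*sin(y)^2 + 60*cos(y) + 16)*sin(y)/(-3*sin(y)^2 + cos(y))^2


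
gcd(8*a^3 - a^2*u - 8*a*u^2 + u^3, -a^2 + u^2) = -a^2 + u^2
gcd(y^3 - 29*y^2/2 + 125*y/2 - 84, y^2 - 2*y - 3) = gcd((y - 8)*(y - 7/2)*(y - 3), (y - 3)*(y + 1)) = y - 3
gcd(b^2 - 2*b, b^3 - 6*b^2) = b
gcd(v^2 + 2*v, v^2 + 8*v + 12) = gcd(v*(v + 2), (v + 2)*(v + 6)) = v + 2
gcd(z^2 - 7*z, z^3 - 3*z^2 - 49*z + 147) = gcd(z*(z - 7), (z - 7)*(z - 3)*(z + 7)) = z - 7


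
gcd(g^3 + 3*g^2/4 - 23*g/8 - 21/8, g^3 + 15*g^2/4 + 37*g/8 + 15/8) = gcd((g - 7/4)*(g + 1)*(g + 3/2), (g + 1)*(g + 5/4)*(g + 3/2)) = g^2 + 5*g/2 + 3/2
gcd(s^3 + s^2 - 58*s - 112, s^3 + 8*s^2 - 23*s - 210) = s + 7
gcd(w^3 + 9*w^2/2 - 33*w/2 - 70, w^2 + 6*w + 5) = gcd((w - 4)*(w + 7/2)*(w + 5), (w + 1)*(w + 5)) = w + 5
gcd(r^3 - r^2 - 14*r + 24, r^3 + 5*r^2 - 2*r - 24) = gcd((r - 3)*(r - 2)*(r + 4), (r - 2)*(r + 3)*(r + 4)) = r^2 + 2*r - 8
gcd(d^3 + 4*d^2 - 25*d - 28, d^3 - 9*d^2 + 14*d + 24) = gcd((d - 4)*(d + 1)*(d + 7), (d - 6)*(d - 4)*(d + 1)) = d^2 - 3*d - 4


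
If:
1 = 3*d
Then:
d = 1/3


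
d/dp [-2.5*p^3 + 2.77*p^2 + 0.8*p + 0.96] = -7.5*p^2 + 5.54*p + 0.8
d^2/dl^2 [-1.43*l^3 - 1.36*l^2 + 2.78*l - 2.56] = -8.58*l - 2.72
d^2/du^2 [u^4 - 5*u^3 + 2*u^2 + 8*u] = 12*u^2 - 30*u + 4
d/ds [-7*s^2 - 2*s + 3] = -14*s - 2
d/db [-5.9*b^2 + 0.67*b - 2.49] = 0.67 - 11.8*b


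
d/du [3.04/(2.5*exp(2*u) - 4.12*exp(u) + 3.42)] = (12.5248 - 15.2*exp(u))*exp(u)/(2.5*exp(2*u) - 4.12*exp(u) + 3.42)^2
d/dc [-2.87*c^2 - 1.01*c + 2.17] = -5.74*c - 1.01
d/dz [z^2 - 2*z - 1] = 2*z - 2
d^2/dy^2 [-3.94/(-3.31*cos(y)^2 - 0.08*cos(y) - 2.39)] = (-172.668136*(1 - cos(y)^2)^2 - 3.129936*cos(y)^3 + 38.3165*cos(y)^2 + 7.0132*cos(y) + 110.380676)/(3.31*cos(y)^2 + 0.08*cos(y) + 2.39)^3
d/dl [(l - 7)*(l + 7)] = 2*l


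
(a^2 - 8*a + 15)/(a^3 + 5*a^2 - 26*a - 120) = (a - 3)/(a^2 + 10*a + 24)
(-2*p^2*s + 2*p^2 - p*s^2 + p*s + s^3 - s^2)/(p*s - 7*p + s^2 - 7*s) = (-2*p*s + 2*p + s^2 - s)/(s - 7)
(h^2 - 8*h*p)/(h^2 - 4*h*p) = (h - 8*p)/(h - 4*p)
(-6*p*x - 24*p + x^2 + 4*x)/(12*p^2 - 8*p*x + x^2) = (x + 4)/(-2*p + x)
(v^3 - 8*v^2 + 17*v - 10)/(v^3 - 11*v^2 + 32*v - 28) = (v^2 - 6*v + 5)/(v^2 - 9*v + 14)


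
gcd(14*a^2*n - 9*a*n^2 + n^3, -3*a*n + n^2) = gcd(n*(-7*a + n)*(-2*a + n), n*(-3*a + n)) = n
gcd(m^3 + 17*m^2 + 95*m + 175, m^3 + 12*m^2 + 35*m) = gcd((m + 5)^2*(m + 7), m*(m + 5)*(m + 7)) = m^2 + 12*m + 35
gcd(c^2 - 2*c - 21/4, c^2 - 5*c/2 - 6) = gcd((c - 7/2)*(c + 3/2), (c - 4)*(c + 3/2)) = c + 3/2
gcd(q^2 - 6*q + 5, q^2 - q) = q - 1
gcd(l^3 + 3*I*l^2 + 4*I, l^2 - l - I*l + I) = l - I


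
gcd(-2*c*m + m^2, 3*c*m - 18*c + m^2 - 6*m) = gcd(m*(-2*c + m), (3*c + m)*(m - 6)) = 1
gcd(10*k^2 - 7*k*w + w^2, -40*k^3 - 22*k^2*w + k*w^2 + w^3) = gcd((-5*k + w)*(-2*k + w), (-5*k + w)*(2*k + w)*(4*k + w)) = -5*k + w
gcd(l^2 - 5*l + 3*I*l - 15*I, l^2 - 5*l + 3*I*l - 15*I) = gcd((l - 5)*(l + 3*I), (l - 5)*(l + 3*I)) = l^2 + l*(-5 + 3*I) - 15*I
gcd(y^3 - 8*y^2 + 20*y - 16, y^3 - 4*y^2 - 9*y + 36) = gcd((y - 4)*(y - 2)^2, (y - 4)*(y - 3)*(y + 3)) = y - 4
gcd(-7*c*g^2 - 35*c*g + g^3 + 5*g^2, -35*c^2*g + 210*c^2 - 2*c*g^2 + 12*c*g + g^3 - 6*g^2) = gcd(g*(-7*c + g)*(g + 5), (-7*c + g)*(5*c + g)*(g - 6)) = 7*c - g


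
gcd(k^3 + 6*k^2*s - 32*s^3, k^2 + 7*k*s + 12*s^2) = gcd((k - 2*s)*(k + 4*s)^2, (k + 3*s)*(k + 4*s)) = k + 4*s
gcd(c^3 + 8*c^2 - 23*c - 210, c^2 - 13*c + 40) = c - 5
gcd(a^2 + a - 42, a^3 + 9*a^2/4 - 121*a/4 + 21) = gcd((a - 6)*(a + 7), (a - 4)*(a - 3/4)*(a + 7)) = a + 7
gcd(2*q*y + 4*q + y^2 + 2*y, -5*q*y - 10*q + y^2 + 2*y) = y + 2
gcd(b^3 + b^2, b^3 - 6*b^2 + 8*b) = b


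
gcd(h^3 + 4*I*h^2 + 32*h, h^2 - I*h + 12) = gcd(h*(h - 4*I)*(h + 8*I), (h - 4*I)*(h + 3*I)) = h - 4*I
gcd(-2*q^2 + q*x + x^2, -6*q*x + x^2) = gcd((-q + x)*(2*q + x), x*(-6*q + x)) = 1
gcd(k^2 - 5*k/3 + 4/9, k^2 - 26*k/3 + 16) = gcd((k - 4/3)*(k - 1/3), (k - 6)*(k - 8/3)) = 1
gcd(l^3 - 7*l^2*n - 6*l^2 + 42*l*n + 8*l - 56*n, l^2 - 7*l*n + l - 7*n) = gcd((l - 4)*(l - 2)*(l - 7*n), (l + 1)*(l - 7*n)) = l - 7*n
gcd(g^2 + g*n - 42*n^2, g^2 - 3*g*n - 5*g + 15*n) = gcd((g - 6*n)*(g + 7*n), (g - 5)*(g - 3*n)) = 1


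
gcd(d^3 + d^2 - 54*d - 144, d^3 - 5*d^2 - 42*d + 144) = d^2 - 2*d - 48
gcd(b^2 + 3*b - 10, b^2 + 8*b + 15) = b + 5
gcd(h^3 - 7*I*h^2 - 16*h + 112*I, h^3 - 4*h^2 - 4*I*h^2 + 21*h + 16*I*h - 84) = h^2 + h*(-4 - 7*I) + 28*I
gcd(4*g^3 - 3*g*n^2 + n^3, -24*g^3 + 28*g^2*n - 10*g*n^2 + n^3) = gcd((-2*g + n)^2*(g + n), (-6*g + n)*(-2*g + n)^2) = 4*g^2 - 4*g*n + n^2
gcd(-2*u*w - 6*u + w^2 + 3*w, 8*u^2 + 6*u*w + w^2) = 1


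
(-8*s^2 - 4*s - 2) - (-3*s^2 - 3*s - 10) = -5*s^2 - s + 8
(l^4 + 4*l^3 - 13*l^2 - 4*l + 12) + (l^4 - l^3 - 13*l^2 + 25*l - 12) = 2*l^4 + 3*l^3 - 26*l^2 + 21*l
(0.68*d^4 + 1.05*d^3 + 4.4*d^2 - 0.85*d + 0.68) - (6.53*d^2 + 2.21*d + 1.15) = 0.68*d^4 + 1.05*d^3 - 2.13*d^2 - 3.06*d - 0.47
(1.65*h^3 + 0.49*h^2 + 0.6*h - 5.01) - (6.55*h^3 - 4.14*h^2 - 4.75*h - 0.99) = -4.9*h^3 + 4.63*h^2 + 5.35*h - 4.02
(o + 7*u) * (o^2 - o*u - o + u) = o^3 + 6*o^2*u - o^2 - 7*o*u^2 - 6*o*u + 7*u^2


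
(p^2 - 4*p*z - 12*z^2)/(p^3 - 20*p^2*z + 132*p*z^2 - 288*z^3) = (p + 2*z)/(p^2 - 14*p*z + 48*z^2)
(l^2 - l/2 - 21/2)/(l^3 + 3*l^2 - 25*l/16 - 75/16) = 8*(2*l - 7)/(16*l^2 - 25)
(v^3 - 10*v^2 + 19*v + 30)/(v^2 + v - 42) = (v^2 - 4*v - 5)/(v + 7)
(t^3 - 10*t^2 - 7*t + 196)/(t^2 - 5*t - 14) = (t^2 - 3*t - 28)/(t + 2)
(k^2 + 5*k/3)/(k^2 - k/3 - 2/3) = k*(3*k + 5)/(3*k^2 - k - 2)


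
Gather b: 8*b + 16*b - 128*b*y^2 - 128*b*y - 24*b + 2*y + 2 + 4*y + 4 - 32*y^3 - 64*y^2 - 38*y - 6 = b*(-128*y^2 - 128*y) - 32*y^3 - 64*y^2 - 32*y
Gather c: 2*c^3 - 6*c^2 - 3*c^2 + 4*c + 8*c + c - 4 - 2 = 2*c^3 - 9*c^2 + 13*c - 6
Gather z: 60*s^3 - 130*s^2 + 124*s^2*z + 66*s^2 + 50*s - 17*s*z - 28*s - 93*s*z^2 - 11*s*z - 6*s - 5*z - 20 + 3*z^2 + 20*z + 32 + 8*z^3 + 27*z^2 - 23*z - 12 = 60*s^3 - 64*s^2 + 16*s + 8*z^3 + z^2*(30 - 93*s) + z*(124*s^2 - 28*s - 8)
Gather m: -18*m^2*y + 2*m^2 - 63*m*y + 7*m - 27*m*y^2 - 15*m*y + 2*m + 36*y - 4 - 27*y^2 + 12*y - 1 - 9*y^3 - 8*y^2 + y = m^2*(2 - 18*y) + m*(-27*y^2 - 78*y + 9) - 9*y^3 - 35*y^2 + 49*y - 5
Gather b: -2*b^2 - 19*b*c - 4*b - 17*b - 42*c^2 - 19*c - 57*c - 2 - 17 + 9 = -2*b^2 + b*(-19*c - 21) - 42*c^2 - 76*c - 10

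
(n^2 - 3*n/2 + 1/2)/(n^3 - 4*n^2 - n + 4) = (n - 1/2)/(n^2 - 3*n - 4)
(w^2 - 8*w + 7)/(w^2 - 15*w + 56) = (w - 1)/(w - 8)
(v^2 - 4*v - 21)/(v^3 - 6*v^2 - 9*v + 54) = (v - 7)/(v^2 - 9*v + 18)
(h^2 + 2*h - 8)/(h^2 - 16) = (h - 2)/(h - 4)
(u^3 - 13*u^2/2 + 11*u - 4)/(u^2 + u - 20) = (u^2 - 5*u/2 + 1)/(u + 5)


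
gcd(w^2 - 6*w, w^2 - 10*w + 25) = 1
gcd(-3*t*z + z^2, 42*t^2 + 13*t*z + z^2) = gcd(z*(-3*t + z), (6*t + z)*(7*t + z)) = 1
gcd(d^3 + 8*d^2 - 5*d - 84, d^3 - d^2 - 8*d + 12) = 1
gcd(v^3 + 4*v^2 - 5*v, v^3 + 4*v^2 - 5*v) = v^3 + 4*v^2 - 5*v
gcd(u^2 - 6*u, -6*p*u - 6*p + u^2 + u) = 1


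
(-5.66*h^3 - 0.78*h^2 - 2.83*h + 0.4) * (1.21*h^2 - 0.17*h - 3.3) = -6.8486*h^5 + 0.0184000000000001*h^4 + 15.3863*h^3 + 3.5391*h^2 + 9.271*h - 1.32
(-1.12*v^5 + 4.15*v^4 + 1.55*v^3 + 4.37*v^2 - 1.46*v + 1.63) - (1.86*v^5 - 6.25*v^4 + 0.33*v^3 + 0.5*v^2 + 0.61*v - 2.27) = -2.98*v^5 + 10.4*v^4 + 1.22*v^3 + 3.87*v^2 - 2.07*v + 3.9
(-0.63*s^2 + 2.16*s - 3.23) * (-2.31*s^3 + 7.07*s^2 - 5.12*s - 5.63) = 1.4553*s^5 - 9.4437*s^4 + 25.9581*s^3 - 30.3484*s^2 + 4.3768*s + 18.1849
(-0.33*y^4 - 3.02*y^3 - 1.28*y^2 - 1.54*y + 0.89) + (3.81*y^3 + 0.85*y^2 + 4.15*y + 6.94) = -0.33*y^4 + 0.79*y^3 - 0.43*y^2 + 2.61*y + 7.83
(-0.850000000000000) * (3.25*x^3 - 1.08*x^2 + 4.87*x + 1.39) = -2.7625*x^3 + 0.918*x^2 - 4.1395*x - 1.1815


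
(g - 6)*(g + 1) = g^2 - 5*g - 6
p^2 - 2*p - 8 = (p - 4)*(p + 2)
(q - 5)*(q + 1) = q^2 - 4*q - 5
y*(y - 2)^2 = y^3 - 4*y^2 + 4*y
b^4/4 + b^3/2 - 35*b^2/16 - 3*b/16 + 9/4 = (b/4 + 1/4)*(b - 3/2)^2*(b + 4)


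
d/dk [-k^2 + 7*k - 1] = 7 - 2*k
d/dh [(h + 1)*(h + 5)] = 2*h + 6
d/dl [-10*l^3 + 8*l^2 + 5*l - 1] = -30*l^2 + 16*l + 5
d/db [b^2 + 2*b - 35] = 2*b + 2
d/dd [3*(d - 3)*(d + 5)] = 6*d + 6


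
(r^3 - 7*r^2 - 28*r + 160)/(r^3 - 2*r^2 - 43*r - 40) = (r - 4)/(r + 1)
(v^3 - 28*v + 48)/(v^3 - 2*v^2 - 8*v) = (v^2 + 4*v - 12)/(v*(v + 2))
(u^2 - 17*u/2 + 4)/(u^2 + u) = (u^2 - 17*u/2 + 4)/(u*(u + 1))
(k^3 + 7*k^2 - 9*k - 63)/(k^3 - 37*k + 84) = (k + 3)/(k - 4)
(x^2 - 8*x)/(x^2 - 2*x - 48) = x/(x + 6)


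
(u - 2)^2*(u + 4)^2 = u^4 + 4*u^3 - 12*u^2 - 32*u + 64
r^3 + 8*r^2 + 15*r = r*(r + 3)*(r + 5)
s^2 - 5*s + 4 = (s - 4)*(s - 1)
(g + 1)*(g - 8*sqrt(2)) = g^2 - 8*sqrt(2)*g + g - 8*sqrt(2)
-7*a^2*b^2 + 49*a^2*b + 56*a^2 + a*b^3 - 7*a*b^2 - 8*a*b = (-7*a + b)*(b - 8)*(a*b + a)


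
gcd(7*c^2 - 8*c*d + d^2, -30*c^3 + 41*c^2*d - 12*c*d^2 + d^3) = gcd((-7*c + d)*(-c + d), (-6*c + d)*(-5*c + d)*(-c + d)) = c - d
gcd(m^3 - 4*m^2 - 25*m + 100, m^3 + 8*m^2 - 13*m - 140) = m^2 + m - 20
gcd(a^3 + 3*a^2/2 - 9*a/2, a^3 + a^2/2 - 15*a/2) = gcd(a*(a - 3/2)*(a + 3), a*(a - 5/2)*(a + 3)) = a^2 + 3*a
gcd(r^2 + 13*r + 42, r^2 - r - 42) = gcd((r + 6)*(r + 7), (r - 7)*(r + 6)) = r + 6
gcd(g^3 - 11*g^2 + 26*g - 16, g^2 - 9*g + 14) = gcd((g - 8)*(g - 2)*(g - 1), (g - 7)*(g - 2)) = g - 2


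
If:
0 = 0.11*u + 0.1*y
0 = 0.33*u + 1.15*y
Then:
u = 0.00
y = 0.00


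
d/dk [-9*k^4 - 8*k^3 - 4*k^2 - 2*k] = -36*k^3 - 24*k^2 - 8*k - 2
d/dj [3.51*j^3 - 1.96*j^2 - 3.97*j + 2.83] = 10.53*j^2 - 3.92*j - 3.97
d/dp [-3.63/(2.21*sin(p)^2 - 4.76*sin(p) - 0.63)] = (16.0446*sin(p) - 17.2788)*cos(p)/(-2.21*sin(p)^2 + 4.76*sin(p) + 0.63)^2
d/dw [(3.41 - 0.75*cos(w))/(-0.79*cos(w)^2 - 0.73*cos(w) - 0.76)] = (0.5925*cos(w)^2 - 5.3878*cos(w) - 3.0593)*sin(w)/(0.6241*cos(w)^4 + 1.1534*cos(w)^3 + 1.7337*cos(w)^2 + 1.1096*cos(w) + 0.5776)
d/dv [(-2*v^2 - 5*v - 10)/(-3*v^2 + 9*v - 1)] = (-33*v^2 - 56*v + 95)/(9*v^4 - 54*v^3 + 87*v^2 - 18*v + 1)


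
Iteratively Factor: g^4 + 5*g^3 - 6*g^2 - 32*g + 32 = (g - 1)*(g^3 + 6*g^2 - 32) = (g - 1)*(g + 4)*(g^2 + 2*g - 8) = (g - 2)*(g - 1)*(g + 4)*(g + 4)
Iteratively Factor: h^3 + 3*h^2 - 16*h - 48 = (h + 4)*(h^2 - h - 12) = (h - 4)*(h + 4)*(h + 3)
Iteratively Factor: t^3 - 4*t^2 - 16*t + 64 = (t - 4)*(t^2 - 16) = (t - 4)^2*(t + 4)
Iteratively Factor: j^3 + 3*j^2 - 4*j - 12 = (j + 3)*(j^2 - 4) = (j - 2)*(j + 3)*(j + 2)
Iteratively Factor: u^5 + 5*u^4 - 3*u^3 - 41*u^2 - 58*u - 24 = (u + 1)*(u^4 + 4*u^3 - 7*u^2 - 34*u - 24) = (u - 3)*(u + 1)*(u^3 + 7*u^2 + 14*u + 8) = (u - 3)*(u + 1)^2*(u^2 + 6*u + 8) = (u - 3)*(u + 1)^2*(u + 4)*(u + 2)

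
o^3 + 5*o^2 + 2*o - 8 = (o - 1)*(o + 2)*(o + 4)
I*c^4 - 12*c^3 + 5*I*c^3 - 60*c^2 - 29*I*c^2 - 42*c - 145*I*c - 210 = (c + 5)*(c + 6*I)*(c + 7*I)*(I*c + 1)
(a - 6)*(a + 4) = a^2 - 2*a - 24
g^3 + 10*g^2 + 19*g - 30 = (g - 1)*(g + 5)*(g + 6)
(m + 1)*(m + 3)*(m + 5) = m^3 + 9*m^2 + 23*m + 15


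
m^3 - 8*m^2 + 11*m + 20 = (m - 5)*(m - 4)*(m + 1)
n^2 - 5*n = n*(n - 5)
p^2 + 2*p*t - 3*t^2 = (p - t)*(p + 3*t)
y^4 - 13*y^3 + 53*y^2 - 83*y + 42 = (y - 7)*(y - 3)*(y - 2)*(y - 1)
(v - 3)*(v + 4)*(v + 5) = v^3 + 6*v^2 - 7*v - 60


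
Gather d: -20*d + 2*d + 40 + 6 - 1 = 45 - 18*d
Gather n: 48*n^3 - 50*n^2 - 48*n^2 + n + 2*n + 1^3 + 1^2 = 48*n^3 - 98*n^2 + 3*n + 2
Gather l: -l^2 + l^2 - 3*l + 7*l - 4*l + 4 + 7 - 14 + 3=0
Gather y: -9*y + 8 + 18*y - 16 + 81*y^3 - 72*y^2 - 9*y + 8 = 81*y^3 - 72*y^2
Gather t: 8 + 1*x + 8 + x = 2*x + 16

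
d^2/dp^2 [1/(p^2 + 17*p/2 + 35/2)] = 4*(-4*p^2 - 34*p + (4*p + 17)^2 - 70)/(2*p^2 + 17*p + 35)^3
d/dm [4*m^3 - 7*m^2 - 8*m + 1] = 12*m^2 - 14*m - 8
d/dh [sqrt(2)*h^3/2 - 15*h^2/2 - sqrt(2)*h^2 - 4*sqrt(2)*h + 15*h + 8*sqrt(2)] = 3*sqrt(2)*h^2/2 - 15*h - 2*sqrt(2)*h - 4*sqrt(2) + 15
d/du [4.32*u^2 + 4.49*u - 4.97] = 8.64*u + 4.49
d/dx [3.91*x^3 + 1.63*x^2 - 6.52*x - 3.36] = 11.73*x^2 + 3.26*x - 6.52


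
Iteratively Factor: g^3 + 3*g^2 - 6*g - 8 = (g + 1)*(g^2 + 2*g - 8) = (g + 1)*(g + 4)*(g - 2)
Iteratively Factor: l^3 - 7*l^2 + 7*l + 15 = (l - 3)*(l^2 - 4*l - 5) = (l - 5)*(l - 3)*(l + 1)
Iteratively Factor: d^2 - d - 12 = (d - 4)*(d + 3)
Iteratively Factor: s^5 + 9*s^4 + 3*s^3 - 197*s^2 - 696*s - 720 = (s + 3)*(s^4 + 6*s^3 - 15*s^2 - 152*s - 240) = (s + 3)^2*(s^3 + 3*s^2 - 24*s - 80) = (s + 3)^2*(s + 4)*(s^2 - s - 20) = (s + 3)^2*(s + 4)^2*(s - 5)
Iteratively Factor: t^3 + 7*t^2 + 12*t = (t + 4)*(t^2 + 3*t) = t*(t + 4)*(t + 3)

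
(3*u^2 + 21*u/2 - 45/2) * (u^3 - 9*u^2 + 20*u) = 3*u^5 - 33*u^4/2 - 57*u^3 + 825*u^2/2 - 450*u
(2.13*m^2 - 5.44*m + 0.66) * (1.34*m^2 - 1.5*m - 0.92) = 2.8542*m^4 - 10.4846*m^3 + 7.0848*m^2 + 4.0148*m - 0.6072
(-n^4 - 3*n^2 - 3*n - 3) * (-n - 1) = n^5 + n^4 + 3*n^3 + 6*n^2 + 6*n + 3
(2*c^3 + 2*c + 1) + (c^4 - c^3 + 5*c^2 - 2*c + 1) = c^4 + c^3 + 5*c^2 + 2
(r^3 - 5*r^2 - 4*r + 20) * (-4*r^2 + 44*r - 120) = -4*r^5 + 64*r^4 - 324*r^3 + 344*r^2 + 1360*r - 2400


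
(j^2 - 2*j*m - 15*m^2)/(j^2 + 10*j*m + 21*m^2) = (j - 5*m)/(j + 7*m)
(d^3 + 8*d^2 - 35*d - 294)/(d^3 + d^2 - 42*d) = (d + 7)/d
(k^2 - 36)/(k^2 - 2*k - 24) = (k + 6)/(k + 4)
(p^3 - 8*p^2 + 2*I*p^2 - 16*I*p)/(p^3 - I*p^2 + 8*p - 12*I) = p*(p^2 + 2*p*(-4 + I) - 16*I)/(p^3 - I*p^2 + 8*p - 12*I)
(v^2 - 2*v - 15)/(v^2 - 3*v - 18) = (v - 5)/(v - 6)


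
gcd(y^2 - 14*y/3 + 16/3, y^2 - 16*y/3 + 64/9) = y - 8/3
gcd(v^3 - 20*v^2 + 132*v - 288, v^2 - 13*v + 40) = v - 8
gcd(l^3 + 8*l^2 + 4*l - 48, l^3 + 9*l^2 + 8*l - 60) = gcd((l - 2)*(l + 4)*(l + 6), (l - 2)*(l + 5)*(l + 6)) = l^2 + 4*l - 12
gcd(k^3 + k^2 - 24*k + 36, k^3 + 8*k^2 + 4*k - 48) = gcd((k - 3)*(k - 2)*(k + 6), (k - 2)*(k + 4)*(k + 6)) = k^2 + 4*k - 12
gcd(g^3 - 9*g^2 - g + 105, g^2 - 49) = g - 7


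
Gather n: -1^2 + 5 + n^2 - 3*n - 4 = n^2 - 3*n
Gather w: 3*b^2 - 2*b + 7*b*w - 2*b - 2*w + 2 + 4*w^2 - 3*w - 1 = 3*b^2 - 4*b + 4*w^2 + w*(7*b - 5) + 1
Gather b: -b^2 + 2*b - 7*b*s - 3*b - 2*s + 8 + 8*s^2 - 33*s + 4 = -b^2 + b*(-7*s - 1) + 8*s^2 - 35*s + 12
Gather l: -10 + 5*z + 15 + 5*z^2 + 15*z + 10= 5*z^2 + 20*z + 15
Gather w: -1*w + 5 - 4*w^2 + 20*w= -4*w^2 + 19*w + 5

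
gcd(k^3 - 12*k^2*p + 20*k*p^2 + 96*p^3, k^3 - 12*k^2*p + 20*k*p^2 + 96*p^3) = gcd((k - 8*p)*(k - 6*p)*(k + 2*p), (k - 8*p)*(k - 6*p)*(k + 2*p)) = k^3 - 12*k^2*p + 20*k*p^2 + 96*p^3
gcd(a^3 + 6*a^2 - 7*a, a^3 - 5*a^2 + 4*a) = a^2 - a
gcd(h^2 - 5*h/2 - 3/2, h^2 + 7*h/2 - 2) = 1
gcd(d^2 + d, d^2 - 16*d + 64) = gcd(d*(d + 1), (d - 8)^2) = 1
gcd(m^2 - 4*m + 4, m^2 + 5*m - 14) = m - 2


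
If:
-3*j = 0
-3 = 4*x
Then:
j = 0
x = -3/4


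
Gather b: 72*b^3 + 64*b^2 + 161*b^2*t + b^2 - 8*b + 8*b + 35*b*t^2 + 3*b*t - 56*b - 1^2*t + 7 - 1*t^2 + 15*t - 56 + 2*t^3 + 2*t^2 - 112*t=72*b^3 + b^2*(161*t + 65) + b*(35*t^2 + 3*t - 56) + 2*t^3 + t^2 - 98*t - 49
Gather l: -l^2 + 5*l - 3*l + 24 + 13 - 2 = -l^2 + 2*l + 35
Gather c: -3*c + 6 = 6 - 3*c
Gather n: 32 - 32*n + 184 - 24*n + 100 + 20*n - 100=216 - 36*n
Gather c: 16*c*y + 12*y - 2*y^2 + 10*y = 16*c*y - 2*y^2 + 22*y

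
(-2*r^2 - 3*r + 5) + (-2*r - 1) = -2*r^2 - 5*r + 4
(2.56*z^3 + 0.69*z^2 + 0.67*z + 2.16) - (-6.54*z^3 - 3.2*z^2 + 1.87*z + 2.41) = 9.1*z^3 + 3.89*z^2 - 1.2*z - 0.25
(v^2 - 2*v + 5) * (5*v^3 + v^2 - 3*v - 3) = 5*v^5 - 9*v^4 + 20*v^3 + 8*v^2 - 9*v - 15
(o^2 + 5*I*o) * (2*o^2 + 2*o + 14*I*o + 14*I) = 2*o^4 + 2*o^3 + 24*I*o^3 - 70*o^2 + 24*I*o^2 - 70*o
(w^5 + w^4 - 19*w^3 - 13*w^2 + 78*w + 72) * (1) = w^5 + w^4 - 19*w^3 - 13*w^2 + 78*w + 72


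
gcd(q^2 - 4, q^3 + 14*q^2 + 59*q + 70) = q + 2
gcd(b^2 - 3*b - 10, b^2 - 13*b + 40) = b - 5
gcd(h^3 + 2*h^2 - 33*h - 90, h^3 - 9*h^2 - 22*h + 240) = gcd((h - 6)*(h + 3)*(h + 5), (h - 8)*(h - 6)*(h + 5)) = h^2 - h - 30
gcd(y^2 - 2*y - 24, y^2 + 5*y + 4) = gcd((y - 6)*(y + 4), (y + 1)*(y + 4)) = y + 4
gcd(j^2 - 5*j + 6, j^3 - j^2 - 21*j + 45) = j - 3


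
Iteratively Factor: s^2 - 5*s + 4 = (s - 1)*(s - 4)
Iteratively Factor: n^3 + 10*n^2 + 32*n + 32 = (n + 4)*(n^2 + 6*n + 8) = (n + 2)*(n + 4)*(n + 4)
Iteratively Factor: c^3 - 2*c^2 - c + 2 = (c - 1)*(c^2 - c - 2) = (c - 1)*(c + 1)*(c - 2)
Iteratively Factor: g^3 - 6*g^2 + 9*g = (g - 3)*(g^2 - 3*g) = g*(g - 3)*(g - 3)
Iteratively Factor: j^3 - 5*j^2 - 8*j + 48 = (j + 3)*(j^2 - 8*j + 16) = (j - 4)*(j + 3)*(j - 4)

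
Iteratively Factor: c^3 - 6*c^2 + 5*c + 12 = (c + 1)*(c^2 - 7*c + 12) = (c - 3)*(c + 1)*(c - 4)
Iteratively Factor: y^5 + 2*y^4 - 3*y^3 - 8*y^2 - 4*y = (y)*(y^4 + 2*y^3 - 3*y^2 - 8*y - 4) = y*(y + 2)*(y^3 - 3*y - 2) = y*(y + 1)*(y + 2)*(y^2 - y - 2) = y*(y - 2)*(y + 1)*(y + 2)*(y + 1)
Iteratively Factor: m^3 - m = (m + 1)*(m^2 - m) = (m - 1)*(m + 1)*(m)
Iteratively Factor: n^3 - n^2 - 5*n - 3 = (n - 3)*(n^2 + 2*n + 1) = (n - 3)*(n + 1)*(n + 1)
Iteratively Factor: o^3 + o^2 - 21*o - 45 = (o - 5)*(o^2 + 6*o + 9) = (o - 5)*(o + 3)*(o + 3)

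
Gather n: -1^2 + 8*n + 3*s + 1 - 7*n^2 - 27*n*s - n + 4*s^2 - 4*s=-7*n^2 + n*(7 - 27*s) + 4*s^2 - s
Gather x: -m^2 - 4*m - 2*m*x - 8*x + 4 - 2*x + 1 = -m^2 - 4*m + x*(-2*m - 10) + 5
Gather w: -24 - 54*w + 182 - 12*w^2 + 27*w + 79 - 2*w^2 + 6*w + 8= -14*w^2 - 21*w + 245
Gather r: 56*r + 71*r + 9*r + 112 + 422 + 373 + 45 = 136*r + 952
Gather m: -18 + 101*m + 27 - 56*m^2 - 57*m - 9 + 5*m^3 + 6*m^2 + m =5*m^3 - 50*m^2 + 45*m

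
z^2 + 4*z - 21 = (z - 3)*(z + 7)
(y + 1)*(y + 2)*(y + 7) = y^3 + 10*y^2 + 23*y + 14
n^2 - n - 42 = (n - 7)*(n + 6)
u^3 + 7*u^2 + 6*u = u*(u + 1)*(u + 6)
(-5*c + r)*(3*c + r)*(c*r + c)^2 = -15*c^4*r^2 - 30*c^4*r - 15*c^4 - 2*c^3*r^3 - 4*c^3*r^2 - 2*c^3*r + c^2*r^4 + 2*c^2*r^3 + c^2*r^2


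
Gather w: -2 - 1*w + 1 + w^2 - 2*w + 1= w^2 - 3*w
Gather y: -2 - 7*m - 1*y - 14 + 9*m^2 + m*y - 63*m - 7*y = 9*m^2 - 70*m + y*(m - 8) - 16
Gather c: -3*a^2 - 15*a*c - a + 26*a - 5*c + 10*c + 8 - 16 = -3*a^2 + 25*a + c*(5 - 15*a) - 8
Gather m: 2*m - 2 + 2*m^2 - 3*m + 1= 2*m^2 - m - 1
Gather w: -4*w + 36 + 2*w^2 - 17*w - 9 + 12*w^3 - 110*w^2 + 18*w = 12*w^3 - 108*w^2 - 3*w + 27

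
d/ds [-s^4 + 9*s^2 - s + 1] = -4*s^3 + 18*s - 1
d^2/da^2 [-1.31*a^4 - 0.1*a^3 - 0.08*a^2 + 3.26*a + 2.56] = -15.72*a^2 - 0.6*a - 0.16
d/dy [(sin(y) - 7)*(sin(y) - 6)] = (2*sin(y) - 13)*cos(y)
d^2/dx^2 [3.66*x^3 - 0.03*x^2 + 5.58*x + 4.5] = 21.96*x - 0.06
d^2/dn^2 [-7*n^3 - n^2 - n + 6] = -42*n - 2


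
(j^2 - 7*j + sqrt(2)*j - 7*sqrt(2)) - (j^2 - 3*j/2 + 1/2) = -11*j/2 + sqrt(2)*j - 7*sqrt(2) - 1/2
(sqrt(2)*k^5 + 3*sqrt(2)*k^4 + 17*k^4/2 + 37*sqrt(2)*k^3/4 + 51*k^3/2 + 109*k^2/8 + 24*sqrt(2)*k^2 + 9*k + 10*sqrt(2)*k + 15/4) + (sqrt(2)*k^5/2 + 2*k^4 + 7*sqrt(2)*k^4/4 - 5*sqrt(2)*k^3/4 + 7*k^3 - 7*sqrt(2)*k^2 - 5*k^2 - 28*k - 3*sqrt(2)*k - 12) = 3*sqrt(2)*k^5/2 + 19*sqrt(2)*k^4/4 + 21*k^4/2 + 8*sqrt(2)*k^3 + 65*k^3/2 + 69*k^2/8 + 17*sqrt(2)*k^2 - 19*k + 7*sqrt(2)*k - 33/4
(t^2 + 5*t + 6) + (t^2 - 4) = 2*t^2 + 5*t + 2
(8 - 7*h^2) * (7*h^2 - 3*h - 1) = -49*h^4 + 21*h^3 + 63*h^2 - 24*h - 8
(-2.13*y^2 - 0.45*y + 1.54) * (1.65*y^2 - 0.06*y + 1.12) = -3.5145*y^4 - 0.6147*y^3 + 0.1824*y^2 - 0.5964*y + 1.7248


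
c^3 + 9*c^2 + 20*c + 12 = (c + 1)*(c + 2)*(c + 6)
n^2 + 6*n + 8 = (n + 2)*(n + 4)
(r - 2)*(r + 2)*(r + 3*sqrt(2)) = r^3 + 3*sqrt(2)*r^2 - 4*r - 12*sqrt(2)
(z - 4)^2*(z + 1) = z^3 - 7*z^2 + 8*z + 16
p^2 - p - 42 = (p - 7)*(p + 6)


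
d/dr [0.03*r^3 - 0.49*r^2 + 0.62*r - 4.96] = 0.09*r^2 - 0.98*r + 0.62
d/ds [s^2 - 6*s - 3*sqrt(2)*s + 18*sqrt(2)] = 2*s - 6 - 3*sqrt(2)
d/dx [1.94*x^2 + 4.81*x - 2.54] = 3.88*x + 4.81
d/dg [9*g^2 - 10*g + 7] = 18*g - 10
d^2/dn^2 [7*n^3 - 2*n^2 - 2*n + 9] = 42*n - 4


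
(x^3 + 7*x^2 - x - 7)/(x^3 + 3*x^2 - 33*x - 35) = (x - 1)/(x - 5)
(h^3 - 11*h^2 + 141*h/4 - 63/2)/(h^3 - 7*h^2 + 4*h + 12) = (h^2 - 5*h + 21/4)/(h^2 - h - 2)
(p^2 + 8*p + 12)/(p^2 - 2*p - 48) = (p + 2)/(p - 8)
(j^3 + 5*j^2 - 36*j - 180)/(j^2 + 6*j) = j - 1 - 30/j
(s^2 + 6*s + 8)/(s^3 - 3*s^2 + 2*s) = (s^2 + 6*s + 8)/(s*(s^2 - 3*s + 2))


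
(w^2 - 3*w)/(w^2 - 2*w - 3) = w/(w + 1)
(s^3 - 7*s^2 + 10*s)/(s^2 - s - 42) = s*(-s^2 + 7*s - 10)/(-s^2 + s + 42)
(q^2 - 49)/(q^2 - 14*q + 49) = (q + 7)/(q - 7)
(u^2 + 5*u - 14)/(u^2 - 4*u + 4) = (u + 7)/(u - 2)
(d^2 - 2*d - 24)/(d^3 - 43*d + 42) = (d + 4)/(d^2 + 6*d - 7)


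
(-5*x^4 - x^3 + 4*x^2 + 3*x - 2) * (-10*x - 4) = 50*x^5 + 30*x^4 - 36*x^3 - 46*x^2 + 8*x + 8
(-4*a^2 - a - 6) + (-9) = -4*a^2 - a - 15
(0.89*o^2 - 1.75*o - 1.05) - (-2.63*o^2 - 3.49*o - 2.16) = 3.52*o^2 + 1.74*o + 1.11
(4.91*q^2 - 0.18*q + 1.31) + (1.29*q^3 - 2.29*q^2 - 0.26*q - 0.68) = 1.29*q^3 + 2.62*q^2 - 0.44*q + 0.63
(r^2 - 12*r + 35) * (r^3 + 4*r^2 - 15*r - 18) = r^5 - 8*r^4 - 28*r^3 + 302*r^2 - 309*r - 630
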